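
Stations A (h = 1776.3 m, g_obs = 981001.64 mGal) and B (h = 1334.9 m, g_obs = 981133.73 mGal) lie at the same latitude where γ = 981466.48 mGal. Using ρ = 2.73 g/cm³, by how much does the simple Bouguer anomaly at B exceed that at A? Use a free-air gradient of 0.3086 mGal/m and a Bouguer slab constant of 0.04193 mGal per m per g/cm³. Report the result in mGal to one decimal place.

Δg_SB(A) = 981001.64 − 981466.48 + 0.3086×1776.3 − 0.04193×2.73×1776.3 = -120.00 mGal
Δg_SB(B) = 981133.73 − 981466.48 + 0.3086×1334.9 − 0.04193×2.73×1334.9 = -73.60 mGal
Difference = -73.60 − (-120.00) = 46.40 mGal

46.4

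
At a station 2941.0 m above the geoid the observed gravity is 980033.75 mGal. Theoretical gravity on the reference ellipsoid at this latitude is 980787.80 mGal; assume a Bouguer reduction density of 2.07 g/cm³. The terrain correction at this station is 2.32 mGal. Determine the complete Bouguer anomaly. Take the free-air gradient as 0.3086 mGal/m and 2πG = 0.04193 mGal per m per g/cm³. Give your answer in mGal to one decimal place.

Free-air correction = 0.3086 × 2941.0 = 907.59 mGal
Free-air anomaly = 980033.75 − 980787.80 + (907.59) = 153.54 mGal
Bouguer slab correction = 0.04193 × 2.07 × 2941.0 = 255.26 mGal
Simple Bouguer anomaly = 153.54 − (255.26) = -101.72 mGal
Complete Bouguer anomaly = -101.72 + 2.32 = -99.40 mGal

-99.4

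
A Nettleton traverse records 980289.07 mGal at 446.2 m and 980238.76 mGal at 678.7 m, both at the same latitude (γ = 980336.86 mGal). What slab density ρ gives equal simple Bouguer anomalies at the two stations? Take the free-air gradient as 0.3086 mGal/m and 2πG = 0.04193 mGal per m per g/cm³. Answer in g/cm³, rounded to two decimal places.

2.20

Δg_obs = 980238.76 − 980289.07 = -50.31 mGal over Δh = 678.7 − 446.2 = 232.5 m
Equal Bouguer anomalies ⇒ Δg_obs + (0.3086 − 0.04193ρ)·Δh = 0
0.3086 − 0.04193ρ = −Δg_obs/Δh = 0.21639
ρ = (0.3086 − 0.21639) / 0.04193 = 2.20 g/cm³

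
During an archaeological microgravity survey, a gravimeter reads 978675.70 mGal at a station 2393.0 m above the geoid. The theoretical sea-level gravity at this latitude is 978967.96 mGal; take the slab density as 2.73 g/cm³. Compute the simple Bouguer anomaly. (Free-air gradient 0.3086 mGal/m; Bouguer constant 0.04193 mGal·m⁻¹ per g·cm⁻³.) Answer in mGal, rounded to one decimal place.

Free-air correction = 0.3086 × 2393.0 = 738.48 mGal
Free-air anomaly = 978675.70 − 978967.96 + (738.48) = 446.22 mGal
Bouguer slab correction = 0.04193 × 2.73 × 2393.0 = 273.92 mGal
Simple Bouguer anomaly = 446.22 − (273.92) = 172.30 mGal

172.3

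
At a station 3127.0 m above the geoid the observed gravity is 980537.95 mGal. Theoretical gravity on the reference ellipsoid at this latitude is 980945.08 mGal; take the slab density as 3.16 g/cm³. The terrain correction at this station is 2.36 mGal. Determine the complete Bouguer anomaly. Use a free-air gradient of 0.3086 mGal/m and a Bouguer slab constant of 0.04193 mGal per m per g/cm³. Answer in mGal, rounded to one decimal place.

145.9

Free-air correction = 0.3086 × 3127.0 = 964.99 mGal
Free-air anomaly = 980537.95 − 980945.08 + (964.99) = 557.86 mGal
Bouguer slab correction = 0.04193 × 3.16 × 3127.0 = 414.32 mGal
Simple Bouguer anomaly = 557.86 − (414.32) = 143.54 mGal
Complete Bouguer anomaly = 143.54 + 2.36 = 145.90 mGal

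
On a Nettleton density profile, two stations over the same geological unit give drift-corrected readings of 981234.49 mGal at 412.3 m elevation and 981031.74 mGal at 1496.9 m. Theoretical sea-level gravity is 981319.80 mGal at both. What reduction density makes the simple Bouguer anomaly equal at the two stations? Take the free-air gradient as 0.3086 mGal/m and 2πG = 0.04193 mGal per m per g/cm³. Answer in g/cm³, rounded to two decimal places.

Δg_obs = 981031.74 − 981234.49 = -202.75 mGal over Δh = 1496.9 − 412.3 = 1084.6 m
Equal Bouguer anomalies ⇒ Δg_obs + (0.3086 − 0.04193ρ)·Δh = 0
0.3086 − 0.04193ρ = −Δg_obs/Δh = 0.18694
ρ = (0.3086 − 0.18694) / 0.04193 = 2.90 g/cm³

2.90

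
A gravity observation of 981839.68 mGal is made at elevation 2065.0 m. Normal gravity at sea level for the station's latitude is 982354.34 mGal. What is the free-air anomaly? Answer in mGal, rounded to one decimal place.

Free-air correction = 0.3086 × 2065.0 = 637.26 mGal
Free-air anomaly = 981839.68 − 982354.34 + (637.26) = 122.60 mGal

122.6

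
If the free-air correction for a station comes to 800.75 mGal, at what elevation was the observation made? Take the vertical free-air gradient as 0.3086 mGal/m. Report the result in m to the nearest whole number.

h = 800.75 / 0.3086 = 2594.78 m

2595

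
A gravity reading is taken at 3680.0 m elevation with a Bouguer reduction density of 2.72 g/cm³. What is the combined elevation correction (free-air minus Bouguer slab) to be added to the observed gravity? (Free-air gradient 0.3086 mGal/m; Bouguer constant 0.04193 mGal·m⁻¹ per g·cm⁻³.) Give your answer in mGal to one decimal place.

715.9

Combined gradient = 0.3086 − 0.04193 × 2.72 = 0.1945504 mGal/m
Combined elevation correction = 0.1945504 × 3680.0 = 715.9 mGal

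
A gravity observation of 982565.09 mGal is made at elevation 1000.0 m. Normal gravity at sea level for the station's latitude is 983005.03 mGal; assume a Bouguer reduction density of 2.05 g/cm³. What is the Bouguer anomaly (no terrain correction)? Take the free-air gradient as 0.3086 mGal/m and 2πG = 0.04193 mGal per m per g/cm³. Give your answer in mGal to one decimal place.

-217.3

Free-air correction = 0.3086 × 1000.0 = 308.60 mGal
Free-air anomaly = 982565.09 − 983005.03 + (308.60) = -131.34 mGal
Bouguer slab correction = 0.04193 × 2.05 × 1000.0 = 85.96 mGal
Simple Bouguer anomaly = -131.34 − (85.96) = -217.30 mGal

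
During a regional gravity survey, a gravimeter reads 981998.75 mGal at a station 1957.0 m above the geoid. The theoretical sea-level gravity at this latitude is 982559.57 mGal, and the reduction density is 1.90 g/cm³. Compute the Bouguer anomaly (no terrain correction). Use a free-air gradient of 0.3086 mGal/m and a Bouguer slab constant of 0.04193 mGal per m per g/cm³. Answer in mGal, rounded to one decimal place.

Free-air correction = 0.3086 × 1957.0 = 603.93 mGal
Free-air anomaly = 981998.75 − 982559.57 + (603.93) = 43.11 mGal
Bouguer slab correction = 0.04193 × 1.90 × 1957.0 = 155.91 mGal
Simple Bouguer anomaly = 43.11 − (155.91) = -112.80 mGal

-112.8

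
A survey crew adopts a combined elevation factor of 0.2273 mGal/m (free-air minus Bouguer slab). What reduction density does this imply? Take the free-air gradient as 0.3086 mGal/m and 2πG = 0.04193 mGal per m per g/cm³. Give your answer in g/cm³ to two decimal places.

1.94

0.2273 = 0.3086 − 0.04193 × ρ
ρ = (0.3086 − 0.2273) / 0.04193 = 1.94 g/cm³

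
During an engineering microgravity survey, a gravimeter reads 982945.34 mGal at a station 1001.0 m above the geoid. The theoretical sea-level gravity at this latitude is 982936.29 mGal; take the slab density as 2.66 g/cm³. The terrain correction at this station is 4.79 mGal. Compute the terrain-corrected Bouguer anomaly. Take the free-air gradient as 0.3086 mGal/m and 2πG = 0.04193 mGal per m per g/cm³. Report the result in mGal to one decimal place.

Free-air correction = 0.3086 × 1001.0 = 308.91 mGal
Free-air anomaly = 982945.34 − 982936.29 + (308.91) = 317.96 mGal
Bouguer slab correction = 0.04193 × 2.66 × 1001.0 = 111.65 mGal
Simple Bouguer anomaly = 317.96 − (111.65) = 206.31 mGal
Complete Bouguer anomaly = 206.31 + 4.79 = 211.10 mGal

211.1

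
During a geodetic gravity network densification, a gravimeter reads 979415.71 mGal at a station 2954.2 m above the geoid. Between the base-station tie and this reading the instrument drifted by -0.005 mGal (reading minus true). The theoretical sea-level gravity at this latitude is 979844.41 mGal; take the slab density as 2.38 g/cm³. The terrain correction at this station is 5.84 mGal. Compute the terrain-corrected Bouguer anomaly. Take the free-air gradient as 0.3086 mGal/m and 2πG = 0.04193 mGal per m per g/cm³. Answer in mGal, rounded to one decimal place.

Drift-corrected reading = 979415.71 − (-0.005) = 979415.715 mGal
Free-air correction = 0.3086 × 2954.2 = 911.67 mGal
Free-air anomaly = 979415.715 − 979844.41 + (911.67) = 482.975 mGal
Bouguer slab correction = 0.04193 × 2.38 × 2954.2 = 294.81 mGal
Simple Bouguer anomaly = 482.975 − (294.81) = 188.165 mGal
Complete Bouguer anomaly = 188.165 + 5.84 = 194.005 mGal

194.0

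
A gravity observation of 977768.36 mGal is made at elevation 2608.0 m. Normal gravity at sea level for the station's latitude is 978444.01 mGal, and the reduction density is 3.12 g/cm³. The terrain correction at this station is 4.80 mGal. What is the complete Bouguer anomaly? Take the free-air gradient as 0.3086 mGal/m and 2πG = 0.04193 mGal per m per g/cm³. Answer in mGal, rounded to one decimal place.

-207.2

Free-air correction = 0.3086 × 2608.0 = 804.83 mGal
Free-air anomaly = 977768.36 − 978444.01 + (804.83) = 129.18 mGal
Bouguer slab correction = 0.04193 × 3.12 × 2608.0 = 341.18 mGal
Simple Bouguer anomaly = 129.18 − (341.18) = -212.00 mGal
Complete Bouguer anomaly = -212.00 + 4.80 = -207.20 mGal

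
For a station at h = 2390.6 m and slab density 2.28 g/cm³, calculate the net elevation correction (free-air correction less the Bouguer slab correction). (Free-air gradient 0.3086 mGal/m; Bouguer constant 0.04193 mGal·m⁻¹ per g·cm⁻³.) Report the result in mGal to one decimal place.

509.2

Combined gradient = 0.3086 − 0.04193 × 2.28 = 0.2129996 mGal/m
Combined elevation correction = 0.2129996 × 2390.6 = 509.2 mGal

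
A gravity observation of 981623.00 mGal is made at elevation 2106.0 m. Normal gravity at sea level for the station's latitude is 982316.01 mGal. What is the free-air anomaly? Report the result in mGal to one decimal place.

-43.1

Free-air correction = 0.3086 × 2106.0 = 649.91 mGal
Free-air anomaly = 981623.00 − 982316.01 + (649.91) = -43.10 mGal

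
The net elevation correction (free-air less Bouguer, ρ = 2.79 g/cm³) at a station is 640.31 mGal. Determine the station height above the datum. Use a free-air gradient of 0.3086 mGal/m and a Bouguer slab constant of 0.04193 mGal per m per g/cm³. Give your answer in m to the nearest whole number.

Combined gradient = 0.3086 − 0.04193 × 2.79 = 0.1916153 mGal/m
h = 640.31 / 0.1916153 = 3341.64 m

3342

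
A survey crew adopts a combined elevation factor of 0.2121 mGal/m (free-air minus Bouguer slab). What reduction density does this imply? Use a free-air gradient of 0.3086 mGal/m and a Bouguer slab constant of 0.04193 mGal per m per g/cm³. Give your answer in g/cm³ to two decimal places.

2.30

0.2121 = 0.3086 − 0.04193 × ρ
ρ = (0.3086 − 0.2121) / 0.04193 = 2.30 g/cm³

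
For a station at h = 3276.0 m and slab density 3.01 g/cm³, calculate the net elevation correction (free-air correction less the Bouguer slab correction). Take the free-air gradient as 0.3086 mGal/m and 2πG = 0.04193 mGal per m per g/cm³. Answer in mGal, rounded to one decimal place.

597.5

Combined gradient = 0.3086 − 0.04193 × 3.01 = 0.1823907 mGal/m
Combined elevation correction = 0.1823907 × 3276.0 = 597.5 mGal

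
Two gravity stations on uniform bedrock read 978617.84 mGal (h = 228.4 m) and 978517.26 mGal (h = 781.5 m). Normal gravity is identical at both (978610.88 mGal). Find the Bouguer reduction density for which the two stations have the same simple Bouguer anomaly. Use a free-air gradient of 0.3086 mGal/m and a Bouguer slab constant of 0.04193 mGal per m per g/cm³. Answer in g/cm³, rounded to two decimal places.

Δg_obs = 978517.26 − 978617.84 = -100.58 mGal over Δh = 781.5 − 228.4 = 553.1 m
Equal Bouguer anomalies ⇒ Δg_obs + (0.3086 − 0.04193ρ)·Δh = 0
0.3086 − 0.04193ρ = −Δg_obs/Δh = 0.18185
ρ = (0.3086 − 0.18185) / 0.04193 = 3.02 g/cm³

3.02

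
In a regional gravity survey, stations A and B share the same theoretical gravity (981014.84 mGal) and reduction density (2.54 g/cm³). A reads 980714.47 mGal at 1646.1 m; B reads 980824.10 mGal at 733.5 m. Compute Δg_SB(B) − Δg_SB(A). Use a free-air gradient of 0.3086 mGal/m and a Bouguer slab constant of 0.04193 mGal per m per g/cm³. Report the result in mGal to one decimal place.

Δg_SB(A) = 980714.47 − 981014.84 + 0.3086×1646.1 − 0.04193×2.54×1646.1 = 32.30 mGal
Δg_SB(B) = 980824.10 − 981014.84 + 0.3086×733.5 − 0.04193×2.54×733.5 = -42.50 mGal
Difference = -42.50 − (32.30) = -74.80 mGal

-74.8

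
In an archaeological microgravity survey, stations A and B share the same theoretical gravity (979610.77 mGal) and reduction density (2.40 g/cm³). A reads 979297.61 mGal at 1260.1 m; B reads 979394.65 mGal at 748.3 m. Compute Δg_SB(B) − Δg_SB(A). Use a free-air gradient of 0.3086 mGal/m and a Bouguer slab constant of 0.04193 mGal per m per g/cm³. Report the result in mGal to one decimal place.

Δg_SB(A) = 979297.61 − 979610.77 + 0.3086×1260.1 − 0.04193×2.40×1260.1 = -51.10 mGal
Δg_SB(B) = 979394.65 − 979610.77 + 0.3086×748.3 − 0.04193×2.40×748.3 = -60.50 mGal
Difference = -60.50 − (-51.10) = -9.40 mGal

-9.4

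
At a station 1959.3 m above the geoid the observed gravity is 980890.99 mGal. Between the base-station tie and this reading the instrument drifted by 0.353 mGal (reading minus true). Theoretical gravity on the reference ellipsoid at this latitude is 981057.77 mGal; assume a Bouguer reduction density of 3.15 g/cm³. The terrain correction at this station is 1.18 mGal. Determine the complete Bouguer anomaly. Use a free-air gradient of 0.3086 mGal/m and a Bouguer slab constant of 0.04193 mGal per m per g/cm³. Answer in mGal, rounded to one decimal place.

179.9

Drift-corrected reading = 980890.99 − (0.353) = 980890.637 mGal
Free-air correction = 0.3086 × 1959.3 = 604.64 mGal
Free-air anomaly = 980890.637 − 981057.77 + (604.64) = 437.507 mGal
Bouguer slab correction = 0.04193 × 3.15 × 1959.3 = 258.78 mGal
Simple Bouguer anomaly = 437.507 − (258.78) = 178.727 mGal
Complete Bouguer anomaly = 178.727 + 1.18 = 179.907 mGal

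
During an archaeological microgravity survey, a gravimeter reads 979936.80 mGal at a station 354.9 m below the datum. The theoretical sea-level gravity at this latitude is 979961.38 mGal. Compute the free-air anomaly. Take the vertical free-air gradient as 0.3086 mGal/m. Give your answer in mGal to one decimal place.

Free-air correction = 0.3086 × -354.9 = -109.52 mGal
Free-air anomaly = 979936.80 − 979961.38 + (-109.52) = -134.10 mGal

-134.1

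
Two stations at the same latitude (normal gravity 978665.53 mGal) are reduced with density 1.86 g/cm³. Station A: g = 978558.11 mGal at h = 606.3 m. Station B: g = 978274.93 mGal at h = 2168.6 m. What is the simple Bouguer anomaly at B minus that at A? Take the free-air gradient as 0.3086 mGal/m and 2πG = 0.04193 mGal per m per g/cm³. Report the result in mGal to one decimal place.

77.1

Δg_SB(A) = 978558.11 − 978665.53 + 0.3086×606.3 − 0.04193×1.86×606.3 = 32.40 mGal
Δg_SB(B) = 978274.93 − 978665.53 + 0.3086×2168.6 − 0.04193×1.86×2168.6 = 109.50 mGal
Difference = 109.50 − (32.40) = 77.10 mGal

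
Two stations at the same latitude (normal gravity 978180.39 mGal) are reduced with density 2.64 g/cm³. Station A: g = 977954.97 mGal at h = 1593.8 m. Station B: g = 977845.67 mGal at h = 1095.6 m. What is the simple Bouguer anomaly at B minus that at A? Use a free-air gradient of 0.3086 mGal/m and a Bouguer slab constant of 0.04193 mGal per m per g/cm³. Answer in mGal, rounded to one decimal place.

-207.9

Δg_SB(A) = 977954.97 − 978180.39 + 0.3086×1593.8 − 0.04193×2.64×1593.8 = 90.00 mGal
Δg_SB(B) = 977845.67 − 978180.39 + 0.3086×1095.6 − 0.04193×2.64×1095.6 = -117.90 mGal
Difference = -117.90 − (90.00) = -207.90 mGal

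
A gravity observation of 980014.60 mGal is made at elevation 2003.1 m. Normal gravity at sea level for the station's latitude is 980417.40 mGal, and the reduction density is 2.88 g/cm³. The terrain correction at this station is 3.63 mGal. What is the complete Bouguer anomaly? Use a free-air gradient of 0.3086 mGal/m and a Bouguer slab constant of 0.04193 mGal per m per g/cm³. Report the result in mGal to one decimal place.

-22.9

Free-air correction = 0.3086 × 2003.1 = 618.16 mGal
Free-air anomaly = 980014.60 − 980417.40 + (618.16) = 215.36 mGal
Bouguer slab correction = 0.04193 × 2.88 × 2003.1 = 241.89 mGal
Simple Bouguer anomaly = 215.36 − (241.89) = -26.53 mGal
Complete Bouguer anomaly = -26.53 + 3.63 = -22.90 mGal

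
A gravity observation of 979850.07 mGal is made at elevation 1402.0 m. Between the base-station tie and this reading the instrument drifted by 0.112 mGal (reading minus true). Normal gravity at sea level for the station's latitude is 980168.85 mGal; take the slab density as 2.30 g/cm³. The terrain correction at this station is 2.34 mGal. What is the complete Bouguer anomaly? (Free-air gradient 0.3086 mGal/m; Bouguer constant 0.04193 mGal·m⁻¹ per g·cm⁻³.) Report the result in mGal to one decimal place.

-19.1

Drift-corrected reading = 979850.07 − (0.112) = 979849.958 mGal
Free-air correction = 0.3086 × 1402.0 = 432.66 mGal
Free-air anomaly = 979849.958 − 980168.85 + (432.66) = 113.768 mGal
Bouguer slab correction = 0.04193 × 2.30 × 1402.0 = 135.21 mGal
Simple Bouguer anomaly = 113.768 − (135.21) = -21.442 mGal
Complete Bouguer anomaly = -21.442 + 2.34 = -19.102 mGal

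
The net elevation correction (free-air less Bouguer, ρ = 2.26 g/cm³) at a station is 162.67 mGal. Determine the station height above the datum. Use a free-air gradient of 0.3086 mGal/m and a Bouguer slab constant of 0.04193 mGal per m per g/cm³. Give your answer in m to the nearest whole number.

Combined gradient = 0.3086 − 0.04193 × 2.26 = 0.2138382 mGal/m
h = 162.67 / 0.2138382 = 760.72 m

761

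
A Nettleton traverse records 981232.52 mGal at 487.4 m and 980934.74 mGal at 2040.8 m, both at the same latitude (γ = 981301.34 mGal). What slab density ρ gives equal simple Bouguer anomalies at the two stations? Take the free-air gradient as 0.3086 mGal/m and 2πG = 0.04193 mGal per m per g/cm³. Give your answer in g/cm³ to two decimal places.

2.79

Δg_obs = 980934.74 − 981232.52 = -297.78 mGal over Δh = 2040.8 − 487.4 = 1553.4 m
Equal Bouguer anomalies ⇒ Δg_obs + (0.3086 − 0.04193ρ)·Δh = 0
0.3086 − 0.04193ρ = −Δg_obs/Δh = 0.19170
ρ = (0.3086 − 0.19170) / 0.04193 = 2.79 g/cm³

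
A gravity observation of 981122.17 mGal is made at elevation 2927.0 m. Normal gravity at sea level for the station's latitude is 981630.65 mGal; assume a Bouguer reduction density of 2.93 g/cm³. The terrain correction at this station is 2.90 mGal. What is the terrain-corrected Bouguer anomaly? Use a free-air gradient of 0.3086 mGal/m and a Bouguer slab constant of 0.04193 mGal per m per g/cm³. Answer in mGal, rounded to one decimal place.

38.1

Free-air correction = 0.3086 × 2927.0 = 903.27 mGal
Free-air anomaly = 981122.17 − 981630.65 + (903.27) = 394.79 mGal
Bouguer slab correction = 0.04193 × 2.93 × 2927.0 = 359.60 mGal
Simple Bouguer anomaly = 394.79 − (359.60) = 35.19 mGal
Complete Bouguer anomaly = 35.19 + 2.90 = 38.09 mGal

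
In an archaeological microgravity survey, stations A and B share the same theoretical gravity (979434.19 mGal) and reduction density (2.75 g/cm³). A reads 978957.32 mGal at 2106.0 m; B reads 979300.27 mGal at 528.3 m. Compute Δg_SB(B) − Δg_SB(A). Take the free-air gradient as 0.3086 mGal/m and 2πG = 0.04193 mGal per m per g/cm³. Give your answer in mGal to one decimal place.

Δg_SB(A) = 978957.32 − 979434.19 + 0.3086×2106.0 − 0.04193×2.75×2106.0 = -69.80 mGal
Δg_SB(B) = 979300.27 − 979434.19 + 0.3086×528.3 − 0.04193×2.75×528.3 = -31.80 mGal
Difference = -31.80 − (-69.80) = 38.00 mGal

38.0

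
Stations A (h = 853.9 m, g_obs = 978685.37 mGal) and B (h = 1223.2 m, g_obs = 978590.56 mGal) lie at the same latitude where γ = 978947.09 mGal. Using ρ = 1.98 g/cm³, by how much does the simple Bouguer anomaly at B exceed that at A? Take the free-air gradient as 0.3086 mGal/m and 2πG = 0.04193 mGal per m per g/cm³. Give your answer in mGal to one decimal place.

-11.5

Δg_SB(A) = 978685.37 − 978947.09 + 0.3086×853.9 − 0.04193×1.98×853.9 = -69.10 mGal
Δg_SB(B) = 978590.56 − 978947.09 + 0.3086×1223.2 − 0.04193×1.98×1223.2 = -80.60 mGal
Difference = -80.60 − (-69.10) = -11.50 mGal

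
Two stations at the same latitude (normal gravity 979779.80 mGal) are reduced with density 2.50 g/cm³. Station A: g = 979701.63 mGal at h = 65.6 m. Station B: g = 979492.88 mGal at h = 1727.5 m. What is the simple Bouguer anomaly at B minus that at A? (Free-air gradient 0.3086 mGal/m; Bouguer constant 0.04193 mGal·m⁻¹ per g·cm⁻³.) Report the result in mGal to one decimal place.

Δg_SB(A) = 979701.63 − 979779.80 + 0.3086×65.6 − 0.04193×2.50×65.6 = -64.80 mGal
Δg_SB(B) = 979492.88 − 979779.80 + 0.3086×1727.5 − 0.04193×2.50×1727.5 = 65.10 mGal
Difference = 65.10 − (-64.80) = 129.90 mGal

129.9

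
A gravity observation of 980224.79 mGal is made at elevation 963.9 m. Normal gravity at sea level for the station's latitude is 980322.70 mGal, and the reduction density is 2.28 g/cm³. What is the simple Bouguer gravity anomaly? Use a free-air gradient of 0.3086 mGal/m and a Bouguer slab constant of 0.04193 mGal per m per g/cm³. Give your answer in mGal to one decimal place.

107.4

Free-air correction = 0.3086 × 963.9 = 297.46 mGal
Free-air anomaly = 980224.79 − 980322.70 + (297.46) = 199.55 mGal
Bouguer slab correction = 0.04193 × 2.28 × 963.9 = 92.15 mGal
Simple Bouguer anomaly = 199.55 − (92.15) = 107.40 mGal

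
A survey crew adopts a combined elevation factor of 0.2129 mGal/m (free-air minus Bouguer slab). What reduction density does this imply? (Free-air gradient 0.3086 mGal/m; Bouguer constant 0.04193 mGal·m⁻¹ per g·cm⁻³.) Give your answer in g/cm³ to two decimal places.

0.2129 = 0.3086 − 0.04193 × ρ
ρ = (0.3086 − 0.2129) / 0.04193 = 2.28 g/cm³

2.28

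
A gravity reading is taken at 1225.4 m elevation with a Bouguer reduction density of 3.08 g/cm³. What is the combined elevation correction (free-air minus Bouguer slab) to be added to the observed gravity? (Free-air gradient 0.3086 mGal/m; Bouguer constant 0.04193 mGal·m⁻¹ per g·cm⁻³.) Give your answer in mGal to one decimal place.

219.9

Combined gradient = 0.3086 − 0.04193 × 3.08 = 0.1794556 mGal/m
Combined elevation correction = 0.1794556 × 1225.4 = 219.9 mGal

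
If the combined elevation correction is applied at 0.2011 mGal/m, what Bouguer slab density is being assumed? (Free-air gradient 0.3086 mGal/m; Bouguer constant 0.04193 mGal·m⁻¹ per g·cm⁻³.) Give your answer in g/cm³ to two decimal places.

0.2011 = 0.3086 − 0.04193 × ρ
ρ = (0.3086 − 0.2011) / 0.04193 = 2.56 g/cm³

2.56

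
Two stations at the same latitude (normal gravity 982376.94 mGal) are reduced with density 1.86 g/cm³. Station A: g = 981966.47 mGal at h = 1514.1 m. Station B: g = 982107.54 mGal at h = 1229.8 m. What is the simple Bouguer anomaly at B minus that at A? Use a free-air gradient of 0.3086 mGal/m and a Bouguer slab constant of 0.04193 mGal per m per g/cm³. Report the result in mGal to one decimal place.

75.5

Δg_SB(A) = 981966.47 − 982376.94 + 0.3086×1514.1 − 0.04193×1.86×1514.1 = -61.30 mGal
Δg_SB(B) = 982107.54 − 982376.94 + 0.3086×1229.8 − 0.04193×1.86×1229.8 = 14.20 mGal
Difference = 14.20 − (-61.30) = 75.50 mGal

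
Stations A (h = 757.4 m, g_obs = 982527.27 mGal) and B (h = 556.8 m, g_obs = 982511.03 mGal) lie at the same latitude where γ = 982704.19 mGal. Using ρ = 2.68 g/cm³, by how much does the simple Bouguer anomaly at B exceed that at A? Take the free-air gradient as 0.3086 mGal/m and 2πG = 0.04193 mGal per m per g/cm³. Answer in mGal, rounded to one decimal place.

Δg_SB(A) = 982527.27 − 982704.19 + 0.3086×757.4 − 0.04193×2.68×757.4 = -28.30 mGal
Δg_SB(B) = 982511.03 − 982704.19 + 0.3086×556.8 − 0.04193×2.68×556.8 = -83.90 mGal
Difference = -83.90 − (-28.30) = -55.60 mGal

-55.6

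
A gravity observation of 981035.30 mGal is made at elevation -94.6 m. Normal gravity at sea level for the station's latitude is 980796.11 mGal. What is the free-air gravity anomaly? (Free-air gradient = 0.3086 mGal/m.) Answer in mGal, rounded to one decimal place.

Free-air correction = 0.3086 × -94.6 = -29.19 mGal
Free-air anomaly = 981035.30 − 980796.11 + (-29.19) = 210.00 mGal

210.0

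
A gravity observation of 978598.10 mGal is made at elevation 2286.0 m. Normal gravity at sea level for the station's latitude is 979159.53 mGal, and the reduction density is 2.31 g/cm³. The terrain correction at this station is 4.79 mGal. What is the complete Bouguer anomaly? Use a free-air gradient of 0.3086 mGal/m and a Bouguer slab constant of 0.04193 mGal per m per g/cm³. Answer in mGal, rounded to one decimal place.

-72.6

Free-air correction = 0.3086 × 2286.0 = 705.46 mGal
Free-air anomaly = 978598.10 − 979159.53 + (705.46) = 144.03 mGal
Bouguer slab correction = 0.04193 × 2.31 × 2286.0 = 221.42 mGal
Simple Bouguer anomaly = 144.03 − (221.42) = -77.39 mGal
Complete Bouguer anomaly = -77.39 + 4.79 = -72.60 mGal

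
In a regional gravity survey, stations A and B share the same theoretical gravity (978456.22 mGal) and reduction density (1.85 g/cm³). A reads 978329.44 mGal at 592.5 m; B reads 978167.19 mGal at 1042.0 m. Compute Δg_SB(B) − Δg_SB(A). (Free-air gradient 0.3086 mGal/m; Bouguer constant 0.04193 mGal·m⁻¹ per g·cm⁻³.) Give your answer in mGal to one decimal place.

Δg_SB(A) = 978329.44 − 978456.22 + 0.3086×592.5 − 0.04193×1.85×592.5 = 10.10 mGal
Δg_SB(B) = 978167.19 − 978456.22 + 0.3086×1042.0 − 0.04193×1.85×1042.0 = -48.30 mGal
Difference = -48.30 − (10.10) = -58.40 mGal

-58.4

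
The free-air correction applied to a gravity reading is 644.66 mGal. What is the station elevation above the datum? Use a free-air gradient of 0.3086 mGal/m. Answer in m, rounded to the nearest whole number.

2089

h = 644.66 / 0.3086 = 2088.98 m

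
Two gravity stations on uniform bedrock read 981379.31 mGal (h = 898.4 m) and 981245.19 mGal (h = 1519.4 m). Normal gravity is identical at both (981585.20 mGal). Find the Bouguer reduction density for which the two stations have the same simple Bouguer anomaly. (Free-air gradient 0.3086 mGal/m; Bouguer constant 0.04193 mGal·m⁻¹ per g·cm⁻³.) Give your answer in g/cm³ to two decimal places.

2.21

Δg_obs = 981245.19 − 981379.31 = -134.12 mGal over Δh = 1519.4 − 898.4 = 621.0 m
Equal Bouguer anomalies ⇒ Δg_obs + (0.3086 − 0.04193ρ)·Δh = 0
0.3086 − 0.04193ρ = −Δg_obs/Δh = 0.21597
ρ = (0.3086 − 0.21597) / 0.04193 = 2.21 g/cm³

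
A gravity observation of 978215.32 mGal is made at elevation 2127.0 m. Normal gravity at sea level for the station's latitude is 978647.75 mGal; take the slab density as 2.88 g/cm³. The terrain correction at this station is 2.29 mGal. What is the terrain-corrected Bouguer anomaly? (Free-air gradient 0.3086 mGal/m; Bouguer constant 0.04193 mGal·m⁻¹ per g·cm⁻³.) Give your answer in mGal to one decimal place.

-30.6

Free-air correction = 0.3086 × 2127.0 = 656.39 mGal
Free-air anomaly = 978215.32 − 978647.75 + (656.39) = 223.96 mGal
Bouguer slab correction = 0.04193 × 2.88 × 2127.0 = 256.85 mGal
Simple Bouguer anomaly = 223.96 − (256.85) = -32.89 mGal
Complete Bouguer anomaly = -32.89 + 2.29 = -30.60 mGal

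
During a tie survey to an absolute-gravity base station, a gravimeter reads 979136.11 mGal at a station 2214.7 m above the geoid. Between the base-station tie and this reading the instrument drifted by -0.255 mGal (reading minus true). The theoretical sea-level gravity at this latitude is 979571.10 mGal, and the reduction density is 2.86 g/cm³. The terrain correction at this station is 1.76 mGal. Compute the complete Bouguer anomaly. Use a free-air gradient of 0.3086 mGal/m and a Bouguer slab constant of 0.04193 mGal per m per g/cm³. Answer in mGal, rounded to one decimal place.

Drift-corrected reading = 979136.11 − (-0.255) = 979136.365 mGal
Free-air correction = 0.3086 × 2214.7 = 683.46 mGal
Free-air anomaly = 979136.365 − 979571.10 + (683.46) = 248.725 mGal
Bouguer slab correction = 0.04193 × 2.86 × 2214.7 = 265.59 mGal
Simple Bouguer anomaly = 248.725 − (265.59) = -16.865 mGal
Complete Bouguer anomaly = -16.865 + 1.76 = -15.105 mGal

-15.1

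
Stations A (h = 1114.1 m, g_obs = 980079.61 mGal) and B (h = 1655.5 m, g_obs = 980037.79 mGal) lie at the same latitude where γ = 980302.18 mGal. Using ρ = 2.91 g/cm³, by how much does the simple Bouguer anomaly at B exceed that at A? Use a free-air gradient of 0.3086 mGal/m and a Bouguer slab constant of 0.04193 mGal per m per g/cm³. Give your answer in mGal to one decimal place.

59.2

Δg_SB(A) = 980079.61 − 980302.18 + 0.3086×1114.1 − 0.04193×2.91×1114.1 = -14.70 mGal
Δg_SB(B) = 980037.79 − 980302.18 + 0.3086×1655.5 − 0.04193×2.91×1655.5 = 44.50 mGal
Difference = 44.50 − (-14.70) = 59.20 mGal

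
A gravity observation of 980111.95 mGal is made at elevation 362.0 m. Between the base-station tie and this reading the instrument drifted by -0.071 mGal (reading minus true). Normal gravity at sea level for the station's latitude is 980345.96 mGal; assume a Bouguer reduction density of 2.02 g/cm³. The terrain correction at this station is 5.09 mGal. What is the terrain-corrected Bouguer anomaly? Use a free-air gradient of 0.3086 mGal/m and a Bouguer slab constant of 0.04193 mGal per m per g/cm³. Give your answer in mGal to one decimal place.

Drift-corrected reading = 980111.95 − (-0.071) = 980112.021 mGal
Free-air correction = 0.3086 × 362.0 = 111.71 mGal
Free-air anomaly = 980112.021 − 980345.96 + (111.71) = -122.229 mGal
Bouguer slab correction = 0.04193 × 2.02 × 362.0 = 30.66 mGal
Simple Bouguer anomaly = -122.229 − (30.66) = -152.889 mGal
Complete Bouguer anomaly = -152.889 + 5.09 = -147.799 mGal

-147.8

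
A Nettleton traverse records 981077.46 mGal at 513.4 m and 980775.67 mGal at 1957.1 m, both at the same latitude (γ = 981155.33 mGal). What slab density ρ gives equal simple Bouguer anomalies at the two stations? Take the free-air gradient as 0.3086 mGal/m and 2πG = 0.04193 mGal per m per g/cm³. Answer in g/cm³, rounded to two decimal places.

Δg_obs = 980775.67 − 981077.46 = -301.79 mGal over Δh = 1957.1 − 513.4 = 1443.7 m
Equal Bouguer anomalies ⇒ Δg_obs + (0.3086 − 0.04193ρ)·Δh = 0
0.3086 − 0.04193ρ = −Δg_obs/Δh = 0.20904
ρ = (0.3086 − 0.20904) / 0.04193 = 2.37 g/cm³

2.37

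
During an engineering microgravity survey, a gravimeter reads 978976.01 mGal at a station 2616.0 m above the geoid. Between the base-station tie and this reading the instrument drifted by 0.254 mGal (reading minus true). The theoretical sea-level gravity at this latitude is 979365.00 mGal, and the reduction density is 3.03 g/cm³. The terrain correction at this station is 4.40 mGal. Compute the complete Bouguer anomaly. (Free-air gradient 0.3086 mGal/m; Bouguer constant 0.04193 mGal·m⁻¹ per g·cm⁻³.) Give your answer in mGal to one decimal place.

Drift-corrected reading = 978976.01 − (0.254) = 978975.756 mGal
Free-air correction = 0.3086 × 2616.0 = 807.30 mGal
Free-air anomaly = 978975.756 − 979365.00 + (807.30) = 418.056 mGal
Bouguer slab correction = 0.04193 × 3.03 × 2616.0 = 332.36 mGal
Simple Bouguer anomaly = 418.056 − (332.36) = 85.696 mGal
Complete Bouguer anomaly = 85.696 + 4.40 = 90.096 mGal

90.1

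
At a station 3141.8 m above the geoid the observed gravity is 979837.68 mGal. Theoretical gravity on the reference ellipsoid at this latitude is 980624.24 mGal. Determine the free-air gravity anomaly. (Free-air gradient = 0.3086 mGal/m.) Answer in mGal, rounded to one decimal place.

Free-air correction = 0.3086 × 3141.8 = 969.56 mGal
Free-air anomaly = 979837.68 − 980624.24 + (969.56) = 183.00 mGal

183.0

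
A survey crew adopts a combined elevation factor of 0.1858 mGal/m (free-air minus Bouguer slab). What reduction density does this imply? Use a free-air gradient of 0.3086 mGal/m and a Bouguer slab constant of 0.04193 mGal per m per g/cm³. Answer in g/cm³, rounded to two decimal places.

0.1858 = 0.3086 − 0.04193 × ρ
ρ = (0.3086 − 0.1858) / 0.04193 = 2.93 g/cm³

2.93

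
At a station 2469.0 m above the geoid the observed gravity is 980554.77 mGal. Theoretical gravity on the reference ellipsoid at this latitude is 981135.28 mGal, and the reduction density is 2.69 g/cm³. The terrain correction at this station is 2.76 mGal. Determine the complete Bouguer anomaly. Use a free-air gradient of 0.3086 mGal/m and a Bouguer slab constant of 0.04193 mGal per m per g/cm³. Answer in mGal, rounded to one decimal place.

-94.3

Free-air correction = 0.3086 × 2469.0 = 761.93 mGal
Free-air anomaly = 980554.77 − 981135.28 + (761.93) = 181.42 mGal
Bouguer slab correction = 0.04193 × 2.69 × 2469.0 = 278.48 mGal
Simple Bouguer anomaly = 181.42 − (278.48) = -97.06 mGal
Complete Bouguer anomaly = -97.06 + 2.76 = -94.30 mGal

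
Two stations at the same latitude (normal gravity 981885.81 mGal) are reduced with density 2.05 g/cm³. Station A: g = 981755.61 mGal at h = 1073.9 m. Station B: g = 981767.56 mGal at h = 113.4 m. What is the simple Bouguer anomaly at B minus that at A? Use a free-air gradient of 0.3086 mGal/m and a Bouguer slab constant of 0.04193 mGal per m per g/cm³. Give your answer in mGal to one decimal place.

Δg_SB(A) = 981755.61 − 981885.81 + 0.3086×1073.9 − 0.04193×2.05×1073.9 = 108.90 mGal
Δg_SB(B) = 981767.56 − 981885.81 + 0.3086×113.4 − 0.04193×2.05×113.4 = -93.00 mGal
Difference = -93.00 − (108.90) = -201.90 mGal

-201.9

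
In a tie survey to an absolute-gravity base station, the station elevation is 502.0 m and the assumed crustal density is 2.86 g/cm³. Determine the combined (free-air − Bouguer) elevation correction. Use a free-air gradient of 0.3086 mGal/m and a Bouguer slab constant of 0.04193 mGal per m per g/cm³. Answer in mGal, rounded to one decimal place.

Combined gradient = 0.3086 − 0.04193 × 2.86 = 0.1886802 mGal/m
Combined elevation correction = 0.1886802 × 502.0 = 94.7 mGal

94.7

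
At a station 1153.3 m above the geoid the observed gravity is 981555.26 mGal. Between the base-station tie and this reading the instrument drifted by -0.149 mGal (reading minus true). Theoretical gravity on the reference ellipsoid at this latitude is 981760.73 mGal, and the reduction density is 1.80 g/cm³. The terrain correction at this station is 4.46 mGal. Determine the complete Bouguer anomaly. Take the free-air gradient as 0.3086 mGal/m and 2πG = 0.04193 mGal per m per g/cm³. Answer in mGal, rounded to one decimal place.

68.0

Drift-corrected reading = 981555.26 − (-0.149) = 981555.409 mGal
Free-air correction = 0.3086 × 1153.3 = 355.91 mGal
Free-air anomaly = 981555.409 − 981760.73 + (355.91) = 150.589 mGal
Bouguer slab correction = 0.04193 × 1.80 × 1153.3 = 87.04 mGal
Simple Bouguer anomaly = 150.589 − (87.04) = 63.549 mGal
Complete Bouguer anomaly = 63.549 + 4.46 = 68.009 mGal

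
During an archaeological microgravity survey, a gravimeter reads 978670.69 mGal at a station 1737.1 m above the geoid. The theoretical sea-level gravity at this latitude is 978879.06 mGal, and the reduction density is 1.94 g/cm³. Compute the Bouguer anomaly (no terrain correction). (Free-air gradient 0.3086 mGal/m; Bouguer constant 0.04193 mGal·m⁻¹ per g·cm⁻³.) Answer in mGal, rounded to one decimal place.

Free-air correction = 0.3086 × 1737.1 = 536.07 mGal
Free-air anomaly = 978670.69 − 978879.06 + (536.07) = 327.70 mGal
Bouguer slab correction = 0.04193 × 1.94 × 1737.1 = 141.30 mGal
Simple Bouguer anomaly = 327.70 − (141.30) = 186.40 mGal

186.4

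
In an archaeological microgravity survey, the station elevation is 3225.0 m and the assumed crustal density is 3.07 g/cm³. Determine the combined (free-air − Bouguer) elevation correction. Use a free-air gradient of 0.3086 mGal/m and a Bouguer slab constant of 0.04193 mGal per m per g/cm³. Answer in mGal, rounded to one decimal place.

580.1

Combined gradient = 0.3086 − 0.04193 × 3.07 = 0.1798749 mGal/m
Combined elevation correction = 0.1798749 × 3225.0 = 580.1 mGal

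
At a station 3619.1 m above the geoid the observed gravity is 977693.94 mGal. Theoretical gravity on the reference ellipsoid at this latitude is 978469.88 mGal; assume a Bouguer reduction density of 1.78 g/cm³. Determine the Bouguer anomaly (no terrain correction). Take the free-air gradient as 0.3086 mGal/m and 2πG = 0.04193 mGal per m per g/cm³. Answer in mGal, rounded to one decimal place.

Free-air correction = 0.3086 × 3619.1 = 1116.85 mGal
Free-air anomaly = 977693.94 − 978469.88 + (1116.85) = 340.91 mGal
Bouguer slab correction = 0.04193 × 1.78 × 3619.1 = 270.11 mGal
Simple Bouguer anomaly = 340.91 − (270.11) = 70.80 mGal

70.8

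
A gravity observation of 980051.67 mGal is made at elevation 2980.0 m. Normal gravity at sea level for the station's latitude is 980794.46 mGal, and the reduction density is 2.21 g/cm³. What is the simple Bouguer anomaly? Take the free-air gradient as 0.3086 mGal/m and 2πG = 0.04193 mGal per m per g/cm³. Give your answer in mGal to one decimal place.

Free-air correction = 0.3086 × 2980.0 = 919.63 mGal
Free-air anomaly = 980051.67 − 980794.46 + (919.63) = 176.84 mGal
Bouguer slab correction = 0.04193 × 2.21 × 2980.0 = 276.14 mGal
Simple Bouguer anomaly = 176.84 − (276.14) = -99.30 mGal

-99.3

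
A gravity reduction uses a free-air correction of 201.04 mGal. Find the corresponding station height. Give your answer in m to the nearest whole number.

651

h = 201.04 / 0.3086 = 651.46 m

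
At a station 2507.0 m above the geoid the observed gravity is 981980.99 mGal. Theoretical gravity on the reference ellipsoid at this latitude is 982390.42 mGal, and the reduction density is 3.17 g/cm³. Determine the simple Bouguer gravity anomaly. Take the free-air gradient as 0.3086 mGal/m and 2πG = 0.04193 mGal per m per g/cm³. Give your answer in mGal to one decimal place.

31.0

Free-air correction = 0.3086 × 2507.0 = 773.66 mGal
Free-air anomaly = 981980.99 − 982390.42 + (773.66) = 364.23 mGal
Bouguer slab correction = 0.04193 × 3.17 × 2507.0 = 333.23 mGal
Simple Bouguer anomaly = 364.23 − (333.23) = 31.00 mGal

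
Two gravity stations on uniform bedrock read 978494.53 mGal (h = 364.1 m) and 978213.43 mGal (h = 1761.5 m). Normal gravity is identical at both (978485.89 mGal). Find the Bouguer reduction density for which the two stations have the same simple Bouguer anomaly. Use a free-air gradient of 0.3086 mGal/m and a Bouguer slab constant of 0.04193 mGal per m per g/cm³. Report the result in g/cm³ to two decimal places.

2.56

Δg_obs = 978213.43 − 978494.53 = -281.10 mGal over Δh = 1761.5 − 364.1 = 1397.4 m
Equal Bouguer anomalies ⇒ Δg_obs + (0.3086 − 0.04193ρ)·Δh = 0
0.3086 − 0.04193ρ = −Δg_obs/Δh = 0.20116
ρ = (0.3086 − 0.20116) / 0.04193 = 2.56 g/cm³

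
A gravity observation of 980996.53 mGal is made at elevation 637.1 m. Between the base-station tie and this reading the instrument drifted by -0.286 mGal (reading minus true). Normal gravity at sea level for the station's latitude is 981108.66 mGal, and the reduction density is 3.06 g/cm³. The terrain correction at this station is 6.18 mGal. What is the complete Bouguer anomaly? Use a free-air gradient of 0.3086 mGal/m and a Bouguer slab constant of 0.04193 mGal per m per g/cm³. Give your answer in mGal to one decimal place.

9.2

Drift-corrected reading = 980996.53 − (-0.286) = 980996.816 mGal
Free-air correction = 0.3086 × 637.1 = 196.61 mGal
Free-air anomaly = 980996.816 − 981108.66 + (196.61) = 84.766 mGal
Bouguer slab correction = 0.04193 × 3.06 × 637.1 = 81.74 mGal
Simple Bouguer anomaly = 84.766 − (81.74) = 3.026 mGal
Complete Bouguer anomaly = 3.026 + 6.18 = 9.206 mGal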